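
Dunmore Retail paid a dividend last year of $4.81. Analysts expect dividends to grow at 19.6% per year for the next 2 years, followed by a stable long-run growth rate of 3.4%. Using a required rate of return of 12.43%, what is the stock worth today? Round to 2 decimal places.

Two-stage DDM. Project D₁…D_2 at 0.196, terminal growth 0.034, discount at r = 0.1243.
D_1 = 5.7528
D_2 = 6.8803
Terminal value at t=2: TV = D_3/(r−g) = 7.1142/(0.1243−0.034) = 78.7844
P₀ = 5.7528/(1+0.1243)^1 + 6.8803/(1+0.1243)^2 + 78.7844/(1+0.1243)^2 = 72.8867

$72.89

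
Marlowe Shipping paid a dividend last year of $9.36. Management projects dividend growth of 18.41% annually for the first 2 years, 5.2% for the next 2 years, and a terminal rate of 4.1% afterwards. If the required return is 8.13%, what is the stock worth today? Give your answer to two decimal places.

Three-stage DDM. Project D₁…D_4; terminal Gordon value at t=4 with g = 0.041; discount at r = 0.0813.
D_1 = 11.0832
D_2 = 13.1236
D_3 = 13.8060
D_4 = 14.5239
TV_4 = 15.1194/(0.0813−0.041) = 375.1714
P₀ = Σ Dₜ/(1+r)ᵗ + TV_4/(1+r)^4 = 317.4571

$317.46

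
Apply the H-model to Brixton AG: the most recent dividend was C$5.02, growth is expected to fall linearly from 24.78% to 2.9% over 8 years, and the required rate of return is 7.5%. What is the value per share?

H-model: P₀ = D₀[(1+g_L) + H(g_S−g_L)]/(r−g_L), with H = 8/2 = 4.
P₀ = 5.02 × [(1+0.029) + 4×(0.2478−0.029)] / (0.075−0.029)
   = 5.02 × 1.9042 / 0.046 = 207.8062

C$207.81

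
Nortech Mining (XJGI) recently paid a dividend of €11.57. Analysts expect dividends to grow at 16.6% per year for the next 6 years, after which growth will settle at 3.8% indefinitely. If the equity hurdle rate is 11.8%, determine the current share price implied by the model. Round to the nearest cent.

Two-stage DDM. Project D₁…D_6 at 0.166, terminal growth 0.038, discount at r = 0.118.
D_1 = 13.4906
D_2 = 15.7301
D_3 = 18.3413
D_4 = 21.3859
D_5 = 24.9360
D_6 = 29.0753
Terminal value at t=6: TV = D_7/(r−g) = 30.1802/(0.118−0.038) = 377.2524
P₀ = 13.4906/(1+0.118)^1 + 15.7301/(1+0.118)^2 + 18.3413/(1+0.118)^3 + 21.3859/(1+0.118)^4 + 24.9360/(1+0.118)^5 + 29.0753/(1+0.118)^6 + 377.2524/(1+0.118)^6 = 273.8194

€273.82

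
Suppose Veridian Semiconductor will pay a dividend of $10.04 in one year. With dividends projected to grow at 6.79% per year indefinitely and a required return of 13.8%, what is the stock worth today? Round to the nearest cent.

$143.22

Gordon growth model: P₀ = D₁/(r − g), with D₁ = 10.04 given directly.
P₀ = 10.0400 / (0.138 − 0.0679) = 10.0400 / 0.0701 = 143.2240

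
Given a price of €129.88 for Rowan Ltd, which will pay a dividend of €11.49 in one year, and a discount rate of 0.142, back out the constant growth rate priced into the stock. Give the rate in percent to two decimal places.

From P₀ = D₁/(r − g), the implied growth is g = r − D₁/P₀.
g = 0.142 − 11.49/129.88 = 0.142 − 0.08847 = 0.05353

5.35%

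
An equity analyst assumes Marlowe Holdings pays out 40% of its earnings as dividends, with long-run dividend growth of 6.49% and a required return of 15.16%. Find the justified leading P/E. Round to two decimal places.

4.61

Justified leading P/E = b/(r−g) = 0.40/(0.1516−0.0649) = 4.6136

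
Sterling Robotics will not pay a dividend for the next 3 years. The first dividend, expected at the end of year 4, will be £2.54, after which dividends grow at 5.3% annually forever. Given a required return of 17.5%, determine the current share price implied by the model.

Deferred-dividend DDM. At t=3 the remaining stream is a growing perpetuity with first payment D_4 = 2.54.
V_3 = D_4/(r−g) = 2.54/(0.175−0.053) = 20.8197
P₀ = V_3/(1+r)^3 = 20.8197/(1+0.175)^3 = 12.8339

£12.83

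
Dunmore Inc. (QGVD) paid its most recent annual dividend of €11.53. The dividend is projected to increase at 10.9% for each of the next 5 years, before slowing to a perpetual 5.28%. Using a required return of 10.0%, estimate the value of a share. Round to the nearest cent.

€326.95

Two-stage DDM. Project D₁…D_5 at 0.109, terminal growth 0.0528, discount at r = 0.1.
D_1 = 12.7868
D_2 = 14.1805
D_3 = 15.7262
D_4 = 17.4404
D_5 = 19.3414
Terminal value at t=5: TV = D_6/(r−g) = 20.3626/(0.1−0.0528) = 431.4107
P₀ = 12.7868/(1+0.1)^1 + 14.1805/(1+0.1)^2 + 15.7262/(1+0.1)^3 + 17.4404/(1+0.1)^4 + 19.3414/(1+0.1)^5 + 431.4107/(1+0.1)^5 = 326.9527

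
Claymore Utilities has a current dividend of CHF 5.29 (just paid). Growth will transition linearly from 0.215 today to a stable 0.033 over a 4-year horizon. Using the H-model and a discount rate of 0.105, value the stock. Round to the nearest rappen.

H-model: P₀ = D₀[(1+g_L) + H(g_S−g_L)]/(r−g_L), with H = 4/2 = 2.
P₀ = 5.29 × [(1+0.033) + 2×(0.215−0.033)] / (0.105−0.033)
   = 5.29 × 1.3970 / 0.072 = 102.6407

CHF 102.64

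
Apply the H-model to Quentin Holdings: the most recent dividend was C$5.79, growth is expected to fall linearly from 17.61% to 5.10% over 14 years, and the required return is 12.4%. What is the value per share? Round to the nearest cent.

H-model: P₀ = D₀[(1+g_L) + H(g_S−g_L)]/(r−g_L), with H = 14/2 = 7.
P₀ = 5.79 × [(1+0.051) + 7×(0.1761−0.051)] / (0.124−0.051)
   = 5.79 × 1.9267 / 0.073 = 152.8163

C$152.82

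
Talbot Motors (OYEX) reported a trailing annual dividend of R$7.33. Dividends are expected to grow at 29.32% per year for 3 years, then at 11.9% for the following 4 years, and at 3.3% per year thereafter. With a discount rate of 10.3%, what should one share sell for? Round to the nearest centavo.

R$264.14

Three-stage DDM. Project D₁…D_7; terminal Gordon value at t=7 with g = 0.033; discount at r = 0.103.
D_1 = 9.4792
D_2 = 12.2584
D_3 = 15.8526
D_4 = 17.7391
D_5 = 19.8500
D_6 = 22.2122
D_7 = 24.8554
TV_7 = 25.6757/(0.103−0.033) = 366.7952
P₀ = Σ Dₜ/(1+r)ᵗ + TV_7/(1+r)^7 = 264.1450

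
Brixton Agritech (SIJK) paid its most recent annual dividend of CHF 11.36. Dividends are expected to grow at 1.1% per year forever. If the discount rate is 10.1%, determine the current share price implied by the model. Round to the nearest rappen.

Gordon growth model: P₀ = D₁/(r − g). D₁ = 11.36 × (1 + 0.011) = 11.4850.
P₀ = 11.4850 / (0.101 − 0.011) = 11.4850 / 0.09 = 127.6107

CHF 127.61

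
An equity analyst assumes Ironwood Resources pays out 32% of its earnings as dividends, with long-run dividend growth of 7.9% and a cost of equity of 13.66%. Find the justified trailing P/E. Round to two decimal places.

5.99

Justified trailing P/E = b(1+g)/(r−g) = 0.32×(1+0.079)/(0.1366−0.079) = 5.9944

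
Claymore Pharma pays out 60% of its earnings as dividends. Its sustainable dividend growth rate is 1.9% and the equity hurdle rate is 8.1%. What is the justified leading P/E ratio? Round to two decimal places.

Justified leading P/E = b/(r−g) = 0.60/(0.081−0.019) = 9.6774

9.68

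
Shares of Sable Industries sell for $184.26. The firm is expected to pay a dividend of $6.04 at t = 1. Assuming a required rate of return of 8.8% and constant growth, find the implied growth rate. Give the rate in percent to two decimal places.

5.52%

From P₀ = D₁/(r − g), the implied growth is g = r − D₁/P₀.
g = 0.088 − 6.04/184.26 = 0.088 − 0.03278 = 0.05522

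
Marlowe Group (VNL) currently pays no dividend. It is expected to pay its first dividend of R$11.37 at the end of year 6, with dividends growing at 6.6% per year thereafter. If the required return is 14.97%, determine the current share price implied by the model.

Deferred-dividend DDM. At t=5 the remaining stream is a growing perpetuity with first payment D_6 = 11.37.
V_5 = D_6/(r−g) = 11.37/(0.1497−0.066) = 135.8423
P₀ = V_5/(1+r)^5 = 135.8423/(1+0.1497)^5 = 67.6258

R$67.63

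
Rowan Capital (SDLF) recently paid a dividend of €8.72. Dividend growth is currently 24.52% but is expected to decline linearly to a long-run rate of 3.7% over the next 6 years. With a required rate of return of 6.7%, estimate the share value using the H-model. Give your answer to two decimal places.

H-model: P₀ = D₀[(1+g_L) + H(g_S−g_L)]/(r−g_L), with H = 6/2 = 3.
P₀ = 8.72 × [(1+0.037) + 3×(0.2452−0.037)] / (0.067−0.037)
   = 8.72 × 1.6616 / 0.03 = 482.9717

€482.97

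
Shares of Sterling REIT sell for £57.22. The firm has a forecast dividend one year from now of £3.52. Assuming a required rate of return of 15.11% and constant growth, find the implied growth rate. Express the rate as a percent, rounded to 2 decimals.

From P₀ = D₁/(r − g), the implied growth is g = r − D₁/P₀.
g = 0.1511 − 3.52/57.22 = 0.1511 − 0.06152 = 0.08958

8.96%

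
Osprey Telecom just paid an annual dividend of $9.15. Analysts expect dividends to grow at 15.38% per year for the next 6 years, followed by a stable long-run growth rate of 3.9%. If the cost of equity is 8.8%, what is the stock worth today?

$343.73

Two-stage DDM. Project D₁…D_6 at 0.1538, terminal growth 0.039, discount at r = 0.088.
D_1 = 10.5573
D_2 = 12.1810
D_3 = 14.0544
D_4 = 16.2160
D_5 = 18.7100
D_6 = 21.5876
Terminal value at t=6: TV = D_7/(r−g) = 22.4295/(0.088−0.039) = 457.7452
P₀ = 10.5573/(1+0.088)^1 + 12.1810/(1+0.088)^2 + 14.0544/(1+0.088)^3 + 16.2160/(1+0.088)^4 + 18.7100/(1+0.088)^5 + 21.5876/(1+0.088)^6 + 457.7452/(1+0.088)^6 = 343.7283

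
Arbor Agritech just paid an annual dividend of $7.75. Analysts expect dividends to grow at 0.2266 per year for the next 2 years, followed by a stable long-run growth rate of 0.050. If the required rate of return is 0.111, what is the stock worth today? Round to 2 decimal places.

Two-stage DDM. Project D₁…D_2 at 0.2266, terminal growth 0.05, discount at r = 0.111.
D_1 = 9.5061
D_2 = 11.6602
Terminal value at t=2: TV = D_3/(r−g) = 12.2433/(0.111−0.05) = 200.7091
P₀ = 9.5061/(1+0.111)^1 + 11.6602/(1+0.111)^2 + 200.7091/(1+0.111)^2 = 180.6100

$180.61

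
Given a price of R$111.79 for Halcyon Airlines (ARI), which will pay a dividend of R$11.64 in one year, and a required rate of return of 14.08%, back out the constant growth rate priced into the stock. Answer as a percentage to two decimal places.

3.67%

From P₀ = D₁/(r − g), the implied growth is g = r − D₁/P₀.
g = 0.1408 − 11.64/111.79 = 0.1408 − 0.10412 = 0.03668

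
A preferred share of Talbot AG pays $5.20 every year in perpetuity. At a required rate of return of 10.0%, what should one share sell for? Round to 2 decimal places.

Zero-growth DDM (perpetuity): P₀ = D/r = 5.20 / 0.1 = 52.0000

$52.00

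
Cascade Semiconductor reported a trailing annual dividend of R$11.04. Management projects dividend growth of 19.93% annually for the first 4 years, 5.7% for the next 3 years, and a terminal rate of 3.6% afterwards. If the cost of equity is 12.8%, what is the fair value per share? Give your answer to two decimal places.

Three-stage DDM. Project D₁…D_7; terminal Gordon value at t=7 with g = 0.036; discount at r = 0.128.
D_1 = 13.2403
D_2 = 15.8791
D_3 = 19.0438
D_4 = 22.8392
D_5 = 24.1410
D_6 = 25.5170
D_7 = 26.9715
TV_7 = 27.9425/(0.128−0.036) = 303.7227
P₀ = Σ Dₜ/(1+r)ᵗ + TV_7/(1+r)^7 = 219.5191

R$219.52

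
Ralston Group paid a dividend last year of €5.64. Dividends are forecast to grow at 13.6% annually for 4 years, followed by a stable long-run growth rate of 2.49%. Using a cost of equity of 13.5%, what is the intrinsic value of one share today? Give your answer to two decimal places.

€75.30

Two-stage DDM. Project D₁…D_4 at 0.136, terminal growth 0.0249, discount at r = 0.135.
D_1 = 6.4070
D_2 = 7.2784
D_3 = 8.2683
D_4 = 9.3927
Terminal value at t=4: TV = D_5/(r−g) = 9.6266/(0.135−0.0249) = 87.4353
P₀ = 6.4070/(1+0.135)^1 + 7.2784/(1+0.135)^2 + 8.2683/(1+0.135)^3 + 9.3927/(1+0.135)^4 + 87.4353/(1+0.135)^4 = 75.2967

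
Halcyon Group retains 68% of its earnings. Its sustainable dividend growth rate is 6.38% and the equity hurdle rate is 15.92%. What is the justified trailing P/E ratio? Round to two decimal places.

Payout ratio b = 1 − 0.68 = 0.32.
Justified trailing P/E = b(1+g)/(r−g) = 0.32×(1+0.0638)/(0.1592−0.0638) = 3.5683

3.57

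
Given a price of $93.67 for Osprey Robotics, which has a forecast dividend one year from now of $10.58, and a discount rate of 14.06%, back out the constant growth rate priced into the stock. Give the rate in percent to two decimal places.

2.77%

From P₀ = D₁/(r − g), the implied growth is g = r − D₁/P₀.
g = 0.1406 − 10.58/93.67 = 0.1406 − 0.11295 = 0.02765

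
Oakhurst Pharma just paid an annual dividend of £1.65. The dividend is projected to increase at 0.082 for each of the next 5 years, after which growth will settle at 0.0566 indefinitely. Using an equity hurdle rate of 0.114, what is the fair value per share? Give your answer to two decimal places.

Two-stage DDM. Project D₁…D_5 at 0.082, terminal growth 0.0566, discount at r = 0.114.
D_1 = 1.7853
D_2 = 1.9317
D_3 = 2.0901
D_4 = 2.2615
D_5 = 2.4469
Terminal value at t=5: TV = D_6/(r−g) = 2.5854/(0.114−0.0566) = 45.0421
P₀ = 1.7853/(1+0.114)^1 + 1.9317/(1+0.114)^2 + 2.0901/(1+0.114)^3 + 2.2615/(1+0.114)^4 + 2.4469/(1+0.114)^5 + 45.0421/(1+0.114)^5 = 33.8195

£33.82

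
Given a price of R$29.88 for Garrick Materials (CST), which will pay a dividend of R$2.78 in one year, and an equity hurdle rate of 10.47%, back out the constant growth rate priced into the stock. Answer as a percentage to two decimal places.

From P₀ = D₁/(r − g), the implied growth is g = r − D₁/P₀.
g = 0.1047 − 2.78/29.88 = 0.1047 − 0.09304 = 0.01166

1.17%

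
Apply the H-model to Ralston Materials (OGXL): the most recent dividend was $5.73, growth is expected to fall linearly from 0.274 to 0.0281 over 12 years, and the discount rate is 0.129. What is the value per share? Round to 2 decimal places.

H-model: P₀ = D₀[(1+g_L) + H(g_S−g_L)]/(r−g_L), with H = 12/2 = 6.
P₀ = 5.73 × [(1+0.0281) + 6×(0.274−0.0281)] / (0.129−0.0281)
   = 5.73 × 2.5035 / 0.1009 = 142.1710

$142.17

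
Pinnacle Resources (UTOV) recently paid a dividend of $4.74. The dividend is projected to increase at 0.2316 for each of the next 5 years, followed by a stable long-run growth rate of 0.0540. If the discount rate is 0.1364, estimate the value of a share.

$121.02

Two-stage DDM. Project D₁…D_5 at 0.2316, terminal growth 0.054, discount at r = 0.1364.
D_1 = 5.8378
D_2 = 7.1898
D_3 = 8.8550
D_4 = 10.9058
D_5 = 13.4316
Terminal value at t=5: TV = D_6/(r−g) = 14.1569/(0.1364−0.054) = 171.8067
P₀ = 5.8378/(1+0.1364)^1 + 7.1898/(1+0.1364)^2 + 8.8550/(1+0.1364)^3 + 10.9058/(1+0.1364)^4 + 13.4316/(1+0.1364)^5 + 171.8067/(1+0.1364)^5 = 121.0182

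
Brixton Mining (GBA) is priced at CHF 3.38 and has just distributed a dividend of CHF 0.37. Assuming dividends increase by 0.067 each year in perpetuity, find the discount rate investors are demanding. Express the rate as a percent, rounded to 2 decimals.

18.38%

Rearranging the constant-growth DDM: r = D₁/P₀ + g.
D₁ = 0.37 × (1 + 0.067) = 0.3948.
r = 0.3948 / 3.38 + 0.067 = 0.11680 + 0.067 = 0.18380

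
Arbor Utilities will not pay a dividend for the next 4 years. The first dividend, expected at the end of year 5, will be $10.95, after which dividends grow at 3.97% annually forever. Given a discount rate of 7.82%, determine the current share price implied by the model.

$210.45

Deferred-dividend DDM. At t=4 the remaining stream is a growing perpetuity with first payment D_5 = 10.95.
V_4 = D_5/(r−g) = 10.95/(0.0782−0.0397) = 284.4156
P₀ = V_4/(1+r)^4 = 284.4156/(1+0.0782)^4 = 210.4535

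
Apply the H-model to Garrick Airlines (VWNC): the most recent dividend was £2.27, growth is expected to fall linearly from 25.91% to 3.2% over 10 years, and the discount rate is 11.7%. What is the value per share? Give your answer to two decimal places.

£57.89

H-model: P₀ = D₀[(1+g_L) + H(g_S−g_L)]/(r−g_L), with H = 10/2 = 5.
P₀ = 2.27 × [(1+0.032) + 5×(0.2591−0.032)] / (0.117−0.032)
   = 2.27 × 2.1675 / 0.085 = 57.8850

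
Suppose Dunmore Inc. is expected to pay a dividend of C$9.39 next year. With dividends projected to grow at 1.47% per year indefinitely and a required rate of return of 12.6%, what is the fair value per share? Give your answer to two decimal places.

Gordon growth model: P₀ = D₁/(r − g), with D₁ = 9.39 given directly.
P₀ = 9.3900 / (0.126 − 0.0147) = 9.3900 / 0.1113 = 84.3666

C$84.37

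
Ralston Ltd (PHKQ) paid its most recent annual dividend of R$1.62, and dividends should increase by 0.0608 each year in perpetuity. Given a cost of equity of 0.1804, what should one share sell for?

R$14.37

Gordon growth model: P₀ = D₁/(r − g). D₁ = 1.62 × (1 + 0.0608) = 1.7185.
P₀ = 1.7185 / (0.1804 − 0.0608) = 1.7185 / 0.1196 = 14.3687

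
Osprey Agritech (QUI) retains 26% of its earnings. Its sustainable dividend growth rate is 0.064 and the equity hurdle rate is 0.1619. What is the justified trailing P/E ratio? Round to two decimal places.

Payout ratio b = 1 − 0.26 = 0.74.
Justified trailing P/E = b(1+g)/(r−g) = 0.74×(1+0.064)/(0.1619−0.064) = 8.0425

8.04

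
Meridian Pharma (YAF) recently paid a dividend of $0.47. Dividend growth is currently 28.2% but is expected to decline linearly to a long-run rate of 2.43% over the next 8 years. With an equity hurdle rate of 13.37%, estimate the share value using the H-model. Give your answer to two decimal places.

$8.83

H-model: P₀ = D₀[(1+g_L) + H(g_S−g_L)]/(r−g_L), with H = 8/2 = 4.
P₀ = 0.47 × [(1+0.0243) + 4×(0.282−0.0243)] / (0.1337−0.0243)
   = 0.47 × 2.0551 / 0.1094 = 8.8290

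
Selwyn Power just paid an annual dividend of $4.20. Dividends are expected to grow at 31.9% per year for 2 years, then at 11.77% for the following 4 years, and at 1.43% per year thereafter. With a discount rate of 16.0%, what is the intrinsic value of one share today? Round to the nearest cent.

$62.60

Three-stage DDM. Project D₁…D_6; terminal Gordon value at t=6 with g = 0.0143; discount at r = 0.16.
D_1 = 5.5398
D_2 = 7.3070
D_3 = 8.1670
D_4 = 9.1283
D_5 = 10.2027
D_6 = 11.4035
TV_6 = 11.5666/(0.16−0.0143) = 79.3865
P₀ = Σ Dₜ/(1+r)ᵗ + TV_6/(1+r)^6 = 62.6014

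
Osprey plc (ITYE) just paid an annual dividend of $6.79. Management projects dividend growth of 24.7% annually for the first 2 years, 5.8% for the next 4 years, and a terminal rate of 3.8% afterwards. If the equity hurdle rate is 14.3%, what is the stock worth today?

$100.89

Three-stage DDM. Project D₁…D_6; terminal Gordon value at t=6 with g = 0.038; discount at r = 0.143.
D_1 = 8.4671
D_2 = 10.5585
D_3 = 11.1709
D_4 = 11.8188
D_5 = 12.5043
D_6 = 13.2296
TV_6 = 13.7323/(0.143−0.038) = 130.7836
P₀ = Σ Dₜ/(1+r)ᵗ + TV_6/(1+r)^6 = 100.8885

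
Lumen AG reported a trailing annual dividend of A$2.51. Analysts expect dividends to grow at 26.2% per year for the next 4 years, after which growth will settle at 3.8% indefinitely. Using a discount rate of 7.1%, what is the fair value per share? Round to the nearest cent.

Two-stage DDM. Project D₁…D_4 at 0.262, terminal growth 0.038, discount at r = 0.071.
D_1 = 3.1676
D_2 = 3.9975
D_3 = 5.0449
D_4 = 6.3667
Terminal value at t=4: TV = D_5/(r−g) = 6.6086/(0.071−0.038) = 200.2602
P₀ = 3.1676/(1+0.071)^1 + 3.9975/(1+0.071)^2 + 5.0449/(1+0.071)^3 + 6.3667/(1+0.071)^4 + 200.2602/(1+0.071)^4 = 167.5960

A$167.60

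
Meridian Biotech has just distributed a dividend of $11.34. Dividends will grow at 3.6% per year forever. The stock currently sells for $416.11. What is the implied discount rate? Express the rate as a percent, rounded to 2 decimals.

Rearranging the constant-growth DDM: r = D₁/P₀ + g.
D₁ = 11.34 × (1 + 0.036) = 11.7482.
r = 11.7482 / 416.11 + 0.036 = 0.02823 + 0.036 = 0.06423

6.42%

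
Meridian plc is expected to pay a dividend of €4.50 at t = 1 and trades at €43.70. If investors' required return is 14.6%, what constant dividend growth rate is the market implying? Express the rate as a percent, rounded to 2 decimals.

From P₀ = D₁/(r − g), the implied growth is g = r − D₁/P₀.
g = 0.146 − 4.50/43.70 = 0.146 − 0.10297 = 0.04303

4.30%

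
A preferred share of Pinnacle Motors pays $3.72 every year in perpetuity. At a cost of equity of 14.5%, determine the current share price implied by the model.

Zero-growth DDM (perpetuity): P₀ = D/r = 3.72 / 0.145 = 25.6552

$25.66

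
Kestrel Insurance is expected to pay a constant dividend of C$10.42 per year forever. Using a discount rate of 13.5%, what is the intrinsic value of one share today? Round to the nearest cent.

C$77.19

Zero-growth DDM (perpetuity): P₀ = D/r = 10.42 / 0.135 = 77.1852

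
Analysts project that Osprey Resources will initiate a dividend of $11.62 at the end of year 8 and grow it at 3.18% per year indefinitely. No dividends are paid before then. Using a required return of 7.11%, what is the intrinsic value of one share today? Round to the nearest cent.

Deferred-dividend DDM. At t=7 the remaining stream is a growing perpetuity with first payment D_8 = 11.62.
V_7 = D_8/(r−g) = 11.62/(0.0711−0.0318) = 295.6743
P₀ = V_7/(1+r)^7 = 295.6743/(1+0.0711)^7 = 182.8115

$182.81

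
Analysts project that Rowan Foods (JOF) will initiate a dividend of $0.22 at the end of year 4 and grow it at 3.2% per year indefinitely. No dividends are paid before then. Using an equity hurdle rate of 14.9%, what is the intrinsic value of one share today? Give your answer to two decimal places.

Deferred-dividend DDM. At t=3 the remaining stream is a growing perpetuity with first payment D_4 = 0.22.
V_3 = D_4/(r−g) = 0.22/(0.149−0.032) = 1.8803
P₀ = V_3/(1+r)^3 = 1.8803/(1+0.149)^3 = 1.2396

$1.24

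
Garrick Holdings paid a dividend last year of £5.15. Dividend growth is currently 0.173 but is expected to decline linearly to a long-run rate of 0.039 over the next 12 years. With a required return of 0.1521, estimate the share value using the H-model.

£83.92

H-model: P₀ = D₀[(1+g_L) + H(g_S−g_L)]/(r−g_L), with H = 12/2 = 6.
P₀ = 5.15 × [(1+0.039) + 6×(0.173−0.039)] / (0.1521−0.039)
   = 5.15 × 1.8430 / 0.1131 = 83.9209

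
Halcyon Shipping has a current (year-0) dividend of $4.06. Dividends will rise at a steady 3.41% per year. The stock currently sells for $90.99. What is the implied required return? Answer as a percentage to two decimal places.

8.02%

Rearranging the constant-growth DDM: r = D₁/P₀ + g.
D₁ = 4.06 × (1 + 0.0341) = 4.1984.
r = 4.1984 / 90.99 + 0.0341 = 0.04614 + 0.0341 = 0.08024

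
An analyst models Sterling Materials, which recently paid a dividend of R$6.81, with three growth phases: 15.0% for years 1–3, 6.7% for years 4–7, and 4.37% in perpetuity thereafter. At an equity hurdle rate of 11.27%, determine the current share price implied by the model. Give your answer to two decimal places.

R$145.10

Three-stage DDM. Project D₁…D_7; terminal Gordon value at t=7 with g = 0.0437; discount at r = 0.1127.
D_1 = 7.8315
D_2 = 9.0062
D_3 = 10.3572
D_4 = 11.0511
D_5 = 11.7915
D_6 = 12.5815
D_7 = 13.4245
TV_7 = 14.0112/(0.1127−0.0437) = 203.0602
P₀ = Σ Dₜ/(1+r)ᵗ + TV_7/(1+r)^7 = 145.0957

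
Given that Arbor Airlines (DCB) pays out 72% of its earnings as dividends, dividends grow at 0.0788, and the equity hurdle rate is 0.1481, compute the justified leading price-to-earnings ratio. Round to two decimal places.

10.39

Justified leading P/E = b/(r−g) = 0.72/(0.1481−0.0788) = 10.3896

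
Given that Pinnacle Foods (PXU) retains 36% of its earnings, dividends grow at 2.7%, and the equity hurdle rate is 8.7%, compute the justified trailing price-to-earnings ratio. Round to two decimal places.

Payout ratio b = 1 − 0.36 = 0.64.
Justified trailing P/E = b(1+g)/(r−g) = 0.64×(1+0.027)/(0.087−0.027) = 10.9547

10.95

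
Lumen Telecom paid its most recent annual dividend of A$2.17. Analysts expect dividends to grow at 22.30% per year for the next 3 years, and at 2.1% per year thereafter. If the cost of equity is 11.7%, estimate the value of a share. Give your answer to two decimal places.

Two-stage DDM. Project D₁…D_3 at 0.223, terminal growth 0.021, discount at r = 0.117.
D_1 = 2.6539
D_2 = 3.2457
D_3 = 3.9695
Terminal value at t=3: TV = D_4/(r−g) = 4.0529/(0.117−0.021) = 42.2176
P₀ = 2.6539/(1+0.117)^1 + 3.2457/(1+0.117)^2 + 3.9695/(1+0.117)^3 + 42.2176/(1+0.117)^3 = 38.1180

A$38.12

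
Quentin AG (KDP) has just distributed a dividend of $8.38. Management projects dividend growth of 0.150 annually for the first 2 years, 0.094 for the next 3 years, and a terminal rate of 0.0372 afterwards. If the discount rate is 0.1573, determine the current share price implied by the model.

Three-stage DDM. Project D₁…D_5; terminal Gordon value at t=5 with g = 0.0372; discount at r = 0.1573.
D_1 = 9.6370
D_2 = 11.0825
D_3 = 12.1243
D_4 = 13.2640
D_5 = 14.5108
TV_5 = 15.0506/(0.1573−0.0372) = 125.3173
P₀ = Σ Dₜ/(1+r)ᵗ + TV_5/(1+r)^5 = 99.1722

$99.17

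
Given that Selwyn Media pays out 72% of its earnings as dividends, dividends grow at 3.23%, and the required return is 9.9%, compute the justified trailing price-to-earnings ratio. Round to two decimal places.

Justified trailing P/E = b(1+g)/(r−g) = 0.72×(1+0.0323)/(0.099−0.0323) = 11.1433

11.14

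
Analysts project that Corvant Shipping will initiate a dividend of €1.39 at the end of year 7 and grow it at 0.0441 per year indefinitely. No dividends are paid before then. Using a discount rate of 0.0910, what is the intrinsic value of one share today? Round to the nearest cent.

€17.57

Deferred-dividend DDM. At t=6 the remaining stream is a growing perpetuity with first payment D_7 = 1.39.
V_6 = D_7/(r−g) = 1.39/(0.091−0.0441) = 29.6375
P₀ = V_6/(1+r)^6 = 29.6375/(1+0.091)^6 = 17.5749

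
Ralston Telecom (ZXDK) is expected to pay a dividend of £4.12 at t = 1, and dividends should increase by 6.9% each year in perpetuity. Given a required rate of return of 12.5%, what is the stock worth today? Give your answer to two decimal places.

£73.57

Gordon growth model: P₀ = D₁/(r − g), with D₁ = 4.12 given directly.
P₀ = 4.1200 / (0.125 − 0.069) = 4.1200 / 0.056 = 73.5714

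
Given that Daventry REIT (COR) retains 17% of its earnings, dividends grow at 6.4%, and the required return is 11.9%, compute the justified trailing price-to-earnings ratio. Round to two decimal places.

16.06

Payout ratio b = 1 − 0.17 = 0.83.
Justified trailing P/E = b(1+g)/(r−g) = 0.83×(1+0.064)/(0.119−0.064) = 16.0567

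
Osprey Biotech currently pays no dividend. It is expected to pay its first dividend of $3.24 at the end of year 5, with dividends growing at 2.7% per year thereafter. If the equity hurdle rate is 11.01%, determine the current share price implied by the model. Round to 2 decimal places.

$25.67

Deferred-dividend DDM. At t=4 the remaining stream is a growing perpetuity with first payment D_5 = 3.24.
V_4 = D_5/(r−g) = 3.24/(0.1101−0.027) = 38.9892
P₀ = V_4/(1+r)^4 = 38.9892/(1+0.1101)^4 = 25.6741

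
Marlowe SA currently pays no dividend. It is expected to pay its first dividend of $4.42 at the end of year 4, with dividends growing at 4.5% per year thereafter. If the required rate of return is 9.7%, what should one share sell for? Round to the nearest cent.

$64.39

Deferred-dividend DDM. At t=3 the remaining stream is a growing perpetuity with first payment D_4 = 4.42.
V_3 = D_4/(r−g) = 4.42/(0.097−0.045) = 85.0000
P₀ = V_3/(1+r)^3 = 85.0000/(1+0.097)^3 = 64.3871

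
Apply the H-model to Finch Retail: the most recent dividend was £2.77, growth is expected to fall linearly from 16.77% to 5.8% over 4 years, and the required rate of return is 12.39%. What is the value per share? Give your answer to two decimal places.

H-model: P₀ = D₀[(1+g_L) + H(g_S−g_L)]/(r−g_L), with H = 4/2 = 2.
P₀ = 2.77 × [(1+0.058) + 2×(0.1677−0.058)] / (0.1239−0.058)
   = 2.77 × 1.2774 / 0.0659 = 53.6934

£53.69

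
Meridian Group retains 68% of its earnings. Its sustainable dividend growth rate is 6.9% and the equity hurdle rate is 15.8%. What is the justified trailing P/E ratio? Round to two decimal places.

3.84

Payout ratio b = 1 − 0.68 = 0.32.
Justified trailing P/E = b(1+g)/(r−g) = 0.32×(1+0.069)/(0.158−0.069) = 3.8436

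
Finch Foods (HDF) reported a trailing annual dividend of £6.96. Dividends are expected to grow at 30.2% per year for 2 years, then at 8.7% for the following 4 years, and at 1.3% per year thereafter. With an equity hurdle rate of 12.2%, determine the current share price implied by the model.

Three-stage DDM. Project D₁…D_6; terminal Gordon value at t=6 with g = 0.013; discount at r = 0.122.
D_1 = 9.0619
D_2 = 11.7986
D_3 = 12.8251
D_4 = 13.9409
D_5 = 15.1537
D_6 = 16.4721
TV_6 = 16.6863/(0.122−0.013) = 153.0849
P₀ = Σ Dₜ/(1+r)ᵗ + TV_6/(1+r)^6 = 128.8359

£128.84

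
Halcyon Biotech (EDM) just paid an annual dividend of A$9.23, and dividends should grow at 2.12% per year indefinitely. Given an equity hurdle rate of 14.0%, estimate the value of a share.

A$79.34

Gordon growth model: P₀ = D₁/(r − g). D₁ = 9.23 × (1 + 0.0212) = 9.4257.
P₀ = 9.4257 / (0.14 − 0.0212) = 9.4257 / 0.1188 = 79.3407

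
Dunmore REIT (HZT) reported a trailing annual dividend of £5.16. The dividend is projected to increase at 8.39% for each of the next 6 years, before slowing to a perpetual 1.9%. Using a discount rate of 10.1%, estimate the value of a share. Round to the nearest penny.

Two-stage DDM. Project D₁…D_6 at 0.0839, terminal growth 0.019, discount at r = 0.101.
D_1 = 5.5929
D_2 = 6.0622
D_3 = 6.5708
D_4 = 7.1221
D_5 = 7.7196
D_6 = 8.3673
Terminal value at t=6: TV = D_7/(r−g) = 8.5263/(0.101−0.019) = 103.9789
P₀ = 5.5929/(1+0.101)^1 + 6.0622/(1+0.101)^2 + 6.5708/(1+0.101)^3 + 7.1221/(1+0.101)^4 + 7.7196/(1+0.101)^5 + 8.3673/(1+0.101)^6 + 103.9789/(1+0.101)^6 = 87.6942

£87.69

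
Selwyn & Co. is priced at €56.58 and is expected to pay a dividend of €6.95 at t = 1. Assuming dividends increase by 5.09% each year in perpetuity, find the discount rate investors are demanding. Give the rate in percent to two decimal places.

Rearranging the constant-growth DDM: r = D₁/P₀ + g.
r = 6.9500 / 56.58 + 0.0509 = 0.12283 + 0.0509 = 0.17373

17.37%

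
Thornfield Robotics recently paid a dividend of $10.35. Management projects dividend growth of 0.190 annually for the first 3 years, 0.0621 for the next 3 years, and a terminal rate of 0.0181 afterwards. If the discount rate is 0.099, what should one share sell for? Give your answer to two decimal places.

$222.57

Three-stage DDM. Project D₁…D_6; terminal Gordon value at t=6 with g = 0.0181; discount at r = 0.099.
D_1 = 12.3165
D_2 = 14.6566
D_3 = 17.4414
D_4 = 18.5245
D_5 = 19.6749
D_6 = 20.8967
TV_6 = 21.2749/(0.099−0.0181) = 262.9780
P₀ = Σ Dₜ/(1+r)ᵗ + TV_6/(1+r)^6 = 222.5693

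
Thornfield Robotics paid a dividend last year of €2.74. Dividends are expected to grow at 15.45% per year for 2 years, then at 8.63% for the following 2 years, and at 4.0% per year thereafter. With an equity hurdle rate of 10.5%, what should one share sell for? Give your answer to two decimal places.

Three-stage DDM. Project D₁…D_4; terminal Gordon value at t=4 with g = 0.04; discount at r = 0.105.
D_1 = 3.1633
D_2 = 3.6521
D_3 = 3.9672
D_4 = 4.3096
TV_4 = 4.4820/(0.105−0.04) = 68.9538
P₀ = Σ Dₜ/(1+r)ᵗ + TV_4/(1+r)^4 = 57.9344

€57.93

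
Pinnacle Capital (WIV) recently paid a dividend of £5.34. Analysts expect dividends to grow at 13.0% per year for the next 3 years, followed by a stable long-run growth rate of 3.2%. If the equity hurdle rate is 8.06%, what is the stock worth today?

£147.20

Two-stage DDM. Project D₁…D_3 at 0.13, terminal growth 0.032, discount at r = 0.0806.
D_1 = 6.0342
D_2 = 6.8186
D_3 = 7.7051
Terminal value at t=3: TV = D_4/(r−g) = 7.9516/(0.0806−0.032) = 163.6138
P₀ = 6.0342/(1+0.0806)^1 + 6.8186/(1+0.0806)^2 + 7.7051/(1+0.0806)^3 + 163.6138/(1+0.0806)^3 = 147.1956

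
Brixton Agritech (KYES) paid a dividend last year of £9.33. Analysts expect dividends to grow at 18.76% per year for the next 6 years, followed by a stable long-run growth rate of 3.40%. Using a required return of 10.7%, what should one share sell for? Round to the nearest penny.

£273.58

Two-stage DDM. Project D₁…D_6 at 0.1876, terminal growth 0.034, discount at r = 0.107.
D_1 = 11.0803
D_2 = 13.1590
D_3 = 15.6276
D_4 = 18.5593
D_5 = 22.0411
D_6 = 26.1760
Terminal value at t=6: TV = D_7/(r−g) = 27.0660/(0.107−0.034) = 370.7665
P₀ = 11.0803/(1+0.107)^1 + 13.1590/(1+0.107)^2 + 15.6276/(1+0.107)^3 + 18.5593/(1+0.107)^4 + 22.0411/(1+0.107)^5 + 26.1760/(1+0.107)^6 + 370.7665/(1+0.107)^6 = 273.5804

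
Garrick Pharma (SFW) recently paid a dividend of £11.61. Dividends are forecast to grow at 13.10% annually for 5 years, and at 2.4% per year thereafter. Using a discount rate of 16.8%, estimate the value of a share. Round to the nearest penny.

£123.05

Two-stage DDM. Project D₁…D_5 at 0.131, terminal growth 0.024, discount at r = 0.168.
D_1 = 13.1309
D_2 = 14.8511
D_3 = 16.7965
D_4 = 18.9969
D_5 = 21.4855
Terminal value at t=5: TV = D_6/(r−g) = 22.0011/(0.168−0.024) = 152.7857
P₀ = 13.1309/(1+0.168)^1 + 14.8511/(1+0.168)^2 + 16.7965/(1+0.168)^3 + 18.9969/(1+0.168)^4 + 21.4855/(1+0.168)^5 + 152.7857/(1+0.168)^5 = 123.0468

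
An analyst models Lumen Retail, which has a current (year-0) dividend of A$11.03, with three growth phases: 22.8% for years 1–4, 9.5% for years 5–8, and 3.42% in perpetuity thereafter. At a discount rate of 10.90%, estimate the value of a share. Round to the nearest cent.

A$339.47

Three-stage DDM. Project D₁…D_8; terminal Gordon value at t=8 with g = 0.0342; discount at r = 0.109.
D_1 = 13.5448
D_2 = 16.6331
D_3 = 20.4254
D_4 = 25.0824
D_5 = 27.4652
D_6 = 30.0744
D_7 = 32.9315
D_8 = 36.0600
TV_8 = 37.2932/(0.109−0.0342) = 498.5726
P₀ = Σ Dₜ/(1+r)ᵗ + TV_8/(1+r)^8 = 339.4665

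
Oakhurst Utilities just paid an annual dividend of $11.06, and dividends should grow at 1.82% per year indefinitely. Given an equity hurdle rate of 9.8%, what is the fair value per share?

$141.12

Gordon growth model: P₀ = D₁/(r − g). D₁ = 11.06 × (1 + 0.0182) = 11.2613.
P₀ = 11.2613 / (0.098 − 0.0182) = 11.2613 / 0.0798 = 141.1189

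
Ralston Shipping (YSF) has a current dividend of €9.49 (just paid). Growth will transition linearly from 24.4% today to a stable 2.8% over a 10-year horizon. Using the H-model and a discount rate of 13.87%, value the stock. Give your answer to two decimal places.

H-model: P₀ = D₀[(1+g_L) + H(g_S−g_L)]/(r−g_L), with H = 10/2 = 5.
P₀ = 9.49 × [(1+0.028) + 5×(0.244−0.028)] / (0.1387−0.028)
   = 9.49 × 2.1080 / 0.1107 = 180.7129

€180.71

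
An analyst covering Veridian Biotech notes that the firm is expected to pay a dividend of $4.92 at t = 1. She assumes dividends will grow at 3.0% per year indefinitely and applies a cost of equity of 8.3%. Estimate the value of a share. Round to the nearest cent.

$92.83

Gordon growth model: P₀ = D₁/(r − g), with D₁ = 4.92 given directly.
P₀ = 4.9200 / (0.083 − 0.03) = 4.9200 / 0.053 = 92.8302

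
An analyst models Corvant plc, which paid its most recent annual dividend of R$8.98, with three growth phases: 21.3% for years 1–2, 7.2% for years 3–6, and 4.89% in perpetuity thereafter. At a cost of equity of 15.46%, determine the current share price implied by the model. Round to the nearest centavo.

R$125.48

Three-stage DDM. Project D₁…D_6; terminal Gordon value at t=6 with g = 0.0489; discount at r = 0.1546.
D_1 = 10.8927
D_2 = 13.2129
D_3 = 14.1642
D_4 = 15.1840
D_5 = 16.2773
D_6 = 17.4493
TV_6 = 18.3025/(0.1546−0.0489) = 173.1555
P₀ = Σ Dₜ/(1+r)ᵗ + TV_6/(1+r)^6 = 125.4781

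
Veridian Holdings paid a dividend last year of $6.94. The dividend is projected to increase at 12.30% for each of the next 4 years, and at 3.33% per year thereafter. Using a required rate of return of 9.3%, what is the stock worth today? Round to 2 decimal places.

Two-stage DDM. Project D₁…D_4 at 0.123, terminal growth 0.0333, discount at r = 0.093.
D_1 = 7.7936
D_2 = 8.7522
D_3 = 9.8288
D_4 = 11.0377
Terminal value at t=4: TV = D_5/(r−g) = 11.4053/(0.093−0.0333) = 191.0428
P₀ = 7.7936/(1+0.093)^1 + 8.7522/(1+0.093)^2 + 9.8288/(1+0.093)^3 + 11.0377/(1+0.093)^4 + 191.0428/(1+0.093)^4 = 163.5776

$163.58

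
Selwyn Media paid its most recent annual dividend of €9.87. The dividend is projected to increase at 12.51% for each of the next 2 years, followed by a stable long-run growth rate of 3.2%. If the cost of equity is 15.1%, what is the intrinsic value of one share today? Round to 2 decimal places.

Two-stage DDM. Project D₁…D_2 at 0.1251, terminal growth 0.032, discount at r = 0.151.
D_1 = 11.1047
D_2 = 12.4939
Terminal value at t=2: TV = D_3/(r−g) = 12.8937/(0.151−0.032) = 108.3508
P₀ = 11.1047/(1+0.151)^1 + 12.4939/(1+0.151)^2 + 108.3508/(1+0.151)^2 = 100.8652

€100.87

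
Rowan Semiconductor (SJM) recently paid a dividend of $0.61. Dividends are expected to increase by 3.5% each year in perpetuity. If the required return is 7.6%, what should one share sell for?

Gordon growth model: P₀ = D₁/(r − g). D₁ = 0.61 × (1 + 0.035) = 0.6313.
P₀ = 0.6313 / (0.076 − 0.035) = 0.6313 / 0.041 = 15.3988

$15.40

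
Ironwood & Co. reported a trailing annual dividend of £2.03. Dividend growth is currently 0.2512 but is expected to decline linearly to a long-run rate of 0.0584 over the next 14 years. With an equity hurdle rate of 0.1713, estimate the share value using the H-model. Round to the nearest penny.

H-model: P₀ = D₀[(1+g_L) + H(g_S−g_L)]/(r−g_L), with H = 14/2 = 7.
P₀ = 2.03 × [(1+0.0584) + 7×(0.2512−0.0584)] / (0.1713−0.0584)
   = 2.03 × 2.4080 / 0.1129 = 43.2971

£43.30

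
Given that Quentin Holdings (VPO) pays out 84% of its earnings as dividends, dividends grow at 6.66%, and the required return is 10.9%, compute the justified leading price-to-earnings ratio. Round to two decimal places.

Justified leading P/E = b/(r−g) = 0.84/(0.109−0.0666) = 19.8113

19.81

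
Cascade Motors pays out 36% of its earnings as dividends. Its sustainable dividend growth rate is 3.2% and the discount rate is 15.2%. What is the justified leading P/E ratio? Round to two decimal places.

3.00

Justified leading P/E = b/(r−g) = 0.36/(0.152−0.032) = 3.0000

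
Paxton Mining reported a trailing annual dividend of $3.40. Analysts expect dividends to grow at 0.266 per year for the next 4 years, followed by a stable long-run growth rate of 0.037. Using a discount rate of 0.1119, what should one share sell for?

$98.12

Two-stage DDM. Project D₁…D_4 at 0.266, terminal growth 0.037, discount at r = 0.1119.
D_1 = 4.3044
D_2 = 5.4494
D_3 = 6.8989
D_4 = 8.7340
Terminal value at t=4: TV = D_5/(r−g) = 9.0572/(0.1119−0.037) = 120.9235
P₀ = 4.3044/(1+0.1119)^1 + 5.4494/(1+0.1119)^2 + 6.8989/(1+0.1119)^3 + 8.7340/(1+0.1119)^4 + 120.9235/(1+0.1119)^4 = 98.1247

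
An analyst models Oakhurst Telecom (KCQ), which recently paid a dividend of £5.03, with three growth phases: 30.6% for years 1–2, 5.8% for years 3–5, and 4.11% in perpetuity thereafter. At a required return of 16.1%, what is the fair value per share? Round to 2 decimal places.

£69.75

Three-stage DDM. Project D₁…D_5; terminal Gordon value at t=5 with g = 0.0411; discount at r = 0.161.
D_1 = 6.5692
D_2 = 8.5793
D_3 = 9.0770
D_4 = 9.6034
D_5 = 10.1604
TV_5 = 10.5780/(0.161−0.0411) = 88.2236
P₀ = Σ Dₜ/(1+r)ᵗ + TV_5/(1+r)^5 = 69.7494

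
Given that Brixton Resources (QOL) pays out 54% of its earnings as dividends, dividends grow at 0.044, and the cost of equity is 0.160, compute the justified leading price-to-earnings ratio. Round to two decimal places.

Justified leading P/E = b/(r−g) = 0.54/(0.16−0.044) = 4.6552

4.66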